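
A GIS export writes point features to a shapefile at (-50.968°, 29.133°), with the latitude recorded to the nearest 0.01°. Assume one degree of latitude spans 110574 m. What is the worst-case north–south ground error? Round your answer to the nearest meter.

553 meters

Rounding to 2 decimal places leaves the latitude within ±0.005° of the true value.
Along the meridian that is 0.005° × 110574 m/° = 552.87 m.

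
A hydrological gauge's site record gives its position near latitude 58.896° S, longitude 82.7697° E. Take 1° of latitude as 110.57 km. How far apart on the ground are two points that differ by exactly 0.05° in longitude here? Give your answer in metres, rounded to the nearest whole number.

2856 metres

At 58.896° a degree of longitude is 110570 × cos 58.896° ≈ 57119.7 m, so 0.05° corresponds to 2855.98 m.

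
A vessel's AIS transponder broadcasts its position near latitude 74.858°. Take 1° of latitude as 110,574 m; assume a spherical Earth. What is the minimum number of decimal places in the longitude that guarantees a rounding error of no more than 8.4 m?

4 decimal places

At 74.858° one degree of longitude covers 110574 × cos 74.858° ≈ 110574 × 0.2612 ≈ 28883.3 m.
N decimal places → at most half a unit in the last place, 0.5 × 10⁻ᴺ° = 28883.3/2 × 10⁻ᴺ m.
Setting 14441.6 × 10⁻ᴺ ≤ 8.4 gives 10ᴺ ≥ 1719, i.e. N ≥ 3.24.
N = 3 would give 14.4 m (too coarse); N = 4 gives 1.44 m ≤ 8.4 m.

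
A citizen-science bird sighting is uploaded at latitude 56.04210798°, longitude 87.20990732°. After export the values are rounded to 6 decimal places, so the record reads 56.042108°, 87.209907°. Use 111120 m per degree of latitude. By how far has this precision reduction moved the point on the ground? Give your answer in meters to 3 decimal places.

0.020 meters

Δlat = 56.04210798 − 56.042108 = -0.00000002°; Δlon = 87.20990732 − 87.209907 = +0.00000032°.
North–south shift: -0.00000002 × 111120 = -0.0022224 m.
East–west at this latitude: 0.00000032° × 111120 × cos 56.0421° ≈ 0.00000032 × 62069.8 = 0.0198623 m.
Hypotenuse of the two orthogonal shifts: √(0.0022224² + 0.0198623²) = 0.0199863 m.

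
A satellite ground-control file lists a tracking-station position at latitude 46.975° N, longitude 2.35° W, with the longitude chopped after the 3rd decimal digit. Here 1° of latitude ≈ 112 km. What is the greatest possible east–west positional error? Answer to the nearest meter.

76 meters

Truncating at 3 decimal places can drop up to a full unit in the last place, so the longitude may be off by as much as 0.001°.
One degree of longitude at 46.975° is 112000 × cos 46.975° ≈ 112000 × 0.6823 = 76419.5 m.
East–west error: 0.001° × 76419.5 m/° ≈ 76.4195 m.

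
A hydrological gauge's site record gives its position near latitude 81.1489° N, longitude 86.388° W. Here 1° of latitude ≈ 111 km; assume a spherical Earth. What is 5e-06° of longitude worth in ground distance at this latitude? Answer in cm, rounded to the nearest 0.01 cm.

At 81.1489° a degree of longitude is 111000 × cos 81.1489° ≈ 17079.3 m, so 5e-06° corresponds to 0.0853963 m.
That is 0.0853963 m = 8.5396 cm.

8.54 cm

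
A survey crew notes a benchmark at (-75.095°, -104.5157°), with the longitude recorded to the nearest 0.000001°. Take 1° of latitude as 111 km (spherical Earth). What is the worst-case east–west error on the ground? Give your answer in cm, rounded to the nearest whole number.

1 cm

Rounding to 6 decimal places leaves the longitude within ±5e-07° of the true value.
One degree of longitude at 75.095° is 111000 × cos 75.095° ≈ 111000 × 0.2572 = 28551.1 m.
Maximum E–W displacement: 5e-07 × 28551.1 = 0.0142756 m.
That is 0.0142756 m = 1.4276 cm.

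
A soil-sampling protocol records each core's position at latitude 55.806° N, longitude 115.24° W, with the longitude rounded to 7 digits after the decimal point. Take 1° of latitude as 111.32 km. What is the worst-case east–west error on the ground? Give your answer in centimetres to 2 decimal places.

0.31 centimetres

Rounding to 7 decimal places leaves the longitude within ±5e-08° of the true value.
Parallels shrink by cos φ, so at 55.806° a degree of longitude is 111320 × 0.5620 ≈ 62561.5 m.
So at most 5e-08° × 62561.5 ≈ 0.00312807 m east–west.
That is 0.00312807 m = 0.31281 cm.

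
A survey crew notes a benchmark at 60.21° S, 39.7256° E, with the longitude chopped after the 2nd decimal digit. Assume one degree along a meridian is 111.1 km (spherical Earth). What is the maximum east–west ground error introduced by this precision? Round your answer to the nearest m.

Truncating at 2 decimal places can drop up to a full unit in the last place, so the longitude may be off by as much as 0.01°.
Parallels shrink by cos φ, so at 60.21° a degree of longitude is 111100 × 0.4968 ≈ 55197 m.
So at most 0.01° × 55197 ≈ 551.97 m east–west.

552 m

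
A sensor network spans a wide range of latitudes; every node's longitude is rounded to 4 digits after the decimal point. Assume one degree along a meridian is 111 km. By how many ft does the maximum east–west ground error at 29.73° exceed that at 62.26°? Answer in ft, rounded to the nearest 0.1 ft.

7.3 ft

Rounding to 4 decimal places leaves the longitude within ±5e-05° of the true value.
At 29.73°: 5e-05° × 111000 × cos 29.73° = 5e-05 × 111000 × 0.8684 ≈ 4.8195 m.
At 62.26°: 5e-05° × 111000 × cos 62.26° = 5e-05 × 111000 × 0.4655 ≈ 2.5833 m.
So the lower-latitude error exceeds the higher by 4.8195 − 2.5833 = 2.2362 m.
Converting: 2.23616 m × 3.2808 ft/m ≈ 7.3365 ft.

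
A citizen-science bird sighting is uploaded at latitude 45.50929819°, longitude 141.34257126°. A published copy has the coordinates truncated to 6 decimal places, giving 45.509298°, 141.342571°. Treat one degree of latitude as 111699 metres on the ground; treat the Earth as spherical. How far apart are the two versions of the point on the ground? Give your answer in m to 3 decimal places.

0.029 m

The latitude changed by +0.00000019° and the longitude by +0.00000026°.
N–S: 0.00000019° × 111699 m/° = 0.0212228 m.
E–W at 45.5093°: 0.00000026° × 111699 × cos 45.5093° = 0.00000026 × 111699 × 0.7008 ≈ 0.0203523 m.
Distance: √(0.0212228² + 0.0203523²) ≈ 0.0294045 m.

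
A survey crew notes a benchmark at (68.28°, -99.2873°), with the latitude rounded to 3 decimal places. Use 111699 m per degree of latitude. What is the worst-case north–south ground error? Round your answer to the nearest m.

56 m

Rounding to 3 decimal places leaves the latitude within ±0.0005° of the true value.
So the N–S error is at most 0.0005 × 111699 = 55.8495 m.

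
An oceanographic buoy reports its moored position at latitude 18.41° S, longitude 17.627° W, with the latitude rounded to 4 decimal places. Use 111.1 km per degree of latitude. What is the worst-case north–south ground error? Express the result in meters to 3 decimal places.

5.555 meters

Rounding to 4 decimal places leaves the latitude within ±5e-05° of the true value.
North–south distance: 5e-05° × 111100 m/° = 5.555 m.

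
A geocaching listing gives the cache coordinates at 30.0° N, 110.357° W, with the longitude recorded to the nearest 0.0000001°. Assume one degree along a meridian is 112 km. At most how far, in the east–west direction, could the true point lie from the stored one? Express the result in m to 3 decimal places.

Rounding to 7 decimal places leaves the longitude within ±5e-08° of the true value.
One degree of longitude at 30° is 112000 × cos 30° ≈ 112000 × 0.8660 = 96994.8 m.
East–west error: 5e-08° × 96994.8 m/° ≈ 0.00484974 m.

0.005 m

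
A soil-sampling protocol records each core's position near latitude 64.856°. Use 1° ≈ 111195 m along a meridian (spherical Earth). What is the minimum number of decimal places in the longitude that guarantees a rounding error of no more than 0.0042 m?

7 decimal places

At 64.856° one degree of longitude covers 111195 × cos 64.856° ≈ 111195 × 0.4249 ≈ 47246.2 m.
N decimal places → at most half a unit in the last place, 0.5 × 10⁻ᴺ° = 47246.2/2 × 10⁻ᴺ m.
Need 0.5 × 47246.2 × 10⁻ᴺ ≤ 0.0042 → 10⁻ᴺ ≤ 1.778e-07, so N ≥ 6.75.
So 7 decimal places suffice (0.00236 m); 6 would allow up to 0.0236 m.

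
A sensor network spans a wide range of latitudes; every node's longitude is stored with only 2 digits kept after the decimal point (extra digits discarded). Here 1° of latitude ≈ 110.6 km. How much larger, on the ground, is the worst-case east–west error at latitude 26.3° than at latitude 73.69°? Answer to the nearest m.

Truncating at 2 decimal places can drop up to a full unit in the last place, so the longitude may be off by as much as 0.01°.
Error at 26.3° = 0.01° × 110600 × cos 26.3° ≈ 1106 × 0.8965 = 991.51 m.
Error at 73.69° = 0.01° × 110600 × cos 73.69° ≈ 1106 × 0.2808 = 310.6 m.
Difference: 991.51 − 310.6 = 680.91 m.

681 m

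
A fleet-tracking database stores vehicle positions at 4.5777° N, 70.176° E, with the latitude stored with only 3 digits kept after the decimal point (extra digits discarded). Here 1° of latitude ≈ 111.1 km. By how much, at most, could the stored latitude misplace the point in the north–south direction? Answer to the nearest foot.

365 feet

Truncating at 3 decimal places can drop up to a full unit in the last place, so the latitude may be off by as much as 0.001°.
North–south distance: 0.001° × 111100 m/° = 111.1 m.
Converting: 111.1 m × 3.2808 ft/m ≈ 364.5 ft.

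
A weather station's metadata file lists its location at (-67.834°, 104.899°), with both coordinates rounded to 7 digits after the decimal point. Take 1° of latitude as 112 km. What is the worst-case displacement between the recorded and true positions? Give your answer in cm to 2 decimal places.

0.60 cm

Rounding to 7 decimal places leaves each coordinate within ±5e-08° of the true value.
North–south component: 5e-08° × 112000 = 0.0056 m.
Longitude error → 5e-08 × 112000 × cos 67.834° = 5e-08 × 112000 × 0.3773 ≈ 0.00211283 m.
The two errors are perpendicular, so the maximum displacement is √(0.0056² + 0.00211283²) ≈ 0.00598532 m.
That is 0.00598532 m = 0.59853 cm.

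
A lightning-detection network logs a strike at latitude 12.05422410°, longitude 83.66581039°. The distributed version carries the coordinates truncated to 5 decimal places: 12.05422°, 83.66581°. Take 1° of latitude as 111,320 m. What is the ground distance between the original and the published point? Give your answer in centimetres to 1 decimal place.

Δlat = 12.05422410 − 12.05422 = +0.00000410°; Δlon = 83.66581039 − 83.66581 = +0.00000039°.
N–S: 0.00000410° × 111320 m/° = 0.456412 m.
East–west at this latitude: 0.00000039° × 111320 × cos 12.0542° ≈ 0.00000039 × 108865 = 0.0424575 m.
Hypotenuse of the two orthogonal shifts: √(0.456412² + 0.0424575²) = 0.458383 m.
That is 0.458383 m = 45.838 cm.

45.8 centimetres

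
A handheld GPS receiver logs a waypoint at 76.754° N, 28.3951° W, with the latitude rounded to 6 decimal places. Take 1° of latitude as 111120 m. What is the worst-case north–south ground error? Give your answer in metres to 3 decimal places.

0.056 metres

Rounding to 6 decimal places leaves the latitude within ±5e-07° of the true value.
So the N–S error is at most 5e-07 × 111120 = 0.05556 m.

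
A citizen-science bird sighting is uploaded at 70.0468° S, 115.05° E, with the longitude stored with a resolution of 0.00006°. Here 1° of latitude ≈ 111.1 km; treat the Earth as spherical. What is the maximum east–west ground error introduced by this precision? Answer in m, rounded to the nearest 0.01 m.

With a 0.00006° grid the true value lies within half a step, ±0.00006°/2 = ±3e-05°, of the stored one.
Parallels shrink by cos φ, so at 70.0468° a degree of longitude is 111100 × 0.3413 ≈ 37913.1 m.
So at most 3e-05° × 37913.1 ≈ 1.13739 m east–west.

1.14 m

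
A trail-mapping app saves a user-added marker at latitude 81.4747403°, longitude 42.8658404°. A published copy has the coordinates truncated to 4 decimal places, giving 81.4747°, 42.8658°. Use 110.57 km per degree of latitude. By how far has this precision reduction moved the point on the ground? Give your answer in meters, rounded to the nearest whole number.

5 meters

Δlat = 81.4747403 − 81.4747 = +0.0000403°; Δlon = 42.8658404 − 42.8658 = +0.0000404°.
North–south shift: 0.0000403 × 110570 = 4.45597 m.
East–west at this latitude: 0.0000404° × 110570 × cos 81.4747° ≈ 0.0000404 × 16391.6 = 0.66222 m.
Combined displacement = (4.45597² + 0.66222²)^½ ≈ 4.50491 m.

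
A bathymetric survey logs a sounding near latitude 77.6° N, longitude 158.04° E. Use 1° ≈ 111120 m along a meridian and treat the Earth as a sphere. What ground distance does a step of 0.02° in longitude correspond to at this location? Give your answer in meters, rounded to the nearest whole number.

At 77.6° a degree of longitude is 111120 × cos 77.6° ≈ 23861.4 m, so 0.02° corresponds to 477.228 m.

477 meters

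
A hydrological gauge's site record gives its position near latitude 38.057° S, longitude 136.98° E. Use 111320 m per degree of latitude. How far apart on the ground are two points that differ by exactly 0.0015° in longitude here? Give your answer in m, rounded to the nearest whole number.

131 m

One degree of longitude here spans 111320 × cos 38.057° = 111320 × 0.7874 ≈ 87653.1 m; 0.0015° of that is 131.48 m.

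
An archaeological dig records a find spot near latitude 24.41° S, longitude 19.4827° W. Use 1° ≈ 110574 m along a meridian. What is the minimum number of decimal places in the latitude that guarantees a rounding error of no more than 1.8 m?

One degree of latitude covers 110574 m.
Rounding to N decimal places gives at most 0.5 × 10⁻ᴺ degrees of error, i.e. 0.5 × 10⁻ᴺ × 110574 m.
Setting 55287 × 10⁻ᴺ ≤ 1.8 gives 10ᴺ ≥ 3.072e+04, i.e. N ≥ 4.49.
At 4 places the error can reach 5.53 m, but 5 places keeps it to 0.553 m.

5 decimal places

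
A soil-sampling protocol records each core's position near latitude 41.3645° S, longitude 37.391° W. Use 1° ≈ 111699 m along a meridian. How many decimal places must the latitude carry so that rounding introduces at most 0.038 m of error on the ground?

7

One degree of latitude covers 111699 m.
With N decimal places the half-ulp bound is 0.5·10⁻ᴺ°, or 0.5·10⁻ᴺ × 111699 m on the ground.
Setting 55849.5 × 10⁻ᴺ ≤ 0.038 gives 10ᴺ ≥ 1.47e+06, i.e. N ≥ 6.17.
So 7 decimal places suffice (0.00558 m); 6 would allow up to 0.0558 m.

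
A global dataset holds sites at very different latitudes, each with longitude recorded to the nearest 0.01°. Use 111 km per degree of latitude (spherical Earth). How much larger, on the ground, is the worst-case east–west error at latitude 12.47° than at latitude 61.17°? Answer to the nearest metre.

Rounding to 2 decimal places leaves the longitude within ±0.005° of the true value.
Error at 12.47° = 0.005° × 111000 × cos 12.47° ≈ 555 × 0.9764 = 541.91 m.
At 61.17°: 0.005° × 111000 × cos 61.17° = 0.005 × 111000 × 0.4822 ≈ 267.63 m.
Difference: 541.91 − 267.63 = 274.28 m.

274 metres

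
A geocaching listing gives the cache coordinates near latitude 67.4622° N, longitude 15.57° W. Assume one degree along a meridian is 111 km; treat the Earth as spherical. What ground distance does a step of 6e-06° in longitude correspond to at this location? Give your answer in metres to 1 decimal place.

0.3 metres

One degree of longitude here spans 111000 × cos 67.4622° = 111000 × 0.3833 ≈ 42545.5 m; 6e-06° of that is 0.255273 m.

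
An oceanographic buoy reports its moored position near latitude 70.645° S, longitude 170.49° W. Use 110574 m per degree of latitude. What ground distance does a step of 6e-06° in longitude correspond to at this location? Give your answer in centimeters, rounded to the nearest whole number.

22 centimeters

At 70.645° a degree of longitude is 110574 × cos 70.645° ≈ 36646.5 m, so 6e-06° corresponds to 0.219879 m.
That is 0.219879 m = 21.988 cm.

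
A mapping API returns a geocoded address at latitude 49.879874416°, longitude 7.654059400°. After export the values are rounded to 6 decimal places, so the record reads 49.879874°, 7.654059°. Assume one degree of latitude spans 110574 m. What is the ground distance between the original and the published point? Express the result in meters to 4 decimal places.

The latitude changed by +0.000000416° and the longitude by +0.000000400°.
North–south shift: 0.000000416 × 110574 = 0.0459988 m.
E–W at 49.8799°: 0.000000400° × 110574 × cos 49.8799° = 0.000000400 × 110574 × 0.6444 ≈ 0.0285012 m.
Hypotenuse of the two orthogonal shifts: √(0.0459988² + 0.0285012²) = 0.0541129 m.

0.0541 meters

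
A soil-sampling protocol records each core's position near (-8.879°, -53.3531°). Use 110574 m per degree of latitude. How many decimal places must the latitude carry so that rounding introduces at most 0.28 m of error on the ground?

One degree of latitude covers 110574 m.
Rounding to N decimal places gives at most 0.5 × 10⁻ᴺ degrees of error, i.e. 0.5 × 10⁻ᴺ × 110574 m.
Setting 55287 × 10⁻ᴺ ≤ 0.28 gives 10ᴺ ≥ 1.975e+05, i.e. N ≥ 5.30.
N = 5 would give 0.553 m (too coarse); N = 6 gives 0.0553 m ≤ 0.28 m.

6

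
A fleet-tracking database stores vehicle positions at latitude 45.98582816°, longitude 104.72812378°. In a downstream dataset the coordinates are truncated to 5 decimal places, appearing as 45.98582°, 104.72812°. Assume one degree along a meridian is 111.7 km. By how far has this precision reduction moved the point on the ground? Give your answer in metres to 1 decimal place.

1.0 metres

The latitude changed by +0.00000816° and the longitude by +0.00000378°.
N–S: 0.00000816° × 111700 m/° = 0.911472 m.
East–west at this latitude: 0.00000378° × 111700 × cos 45.9858° ≈ 0.00000378 × 77613.2 = 0.293378 m.
Combined displacement = (0.911472² + 0.293378²)^½ ≈ 0.957524 m.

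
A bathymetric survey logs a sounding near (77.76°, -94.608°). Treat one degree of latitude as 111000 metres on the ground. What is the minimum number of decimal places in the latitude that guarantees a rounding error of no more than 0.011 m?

One degree of latitude covers 111000 m.
With N decimal places the half-ulp bound is 0.5·10⁻ᴺ°, or 0.5·10⁻ᴺ × 111000 m on the ground.
Setting 55500 × 10⁻ᴺ ≤ 0.011 gives 10ᴺ ≥ 5.045e+06, i.e. N ≥ 6.70.
At 6 places the error can reach 0.0555 m, but 7 places keeps it to 0.00555 m.

7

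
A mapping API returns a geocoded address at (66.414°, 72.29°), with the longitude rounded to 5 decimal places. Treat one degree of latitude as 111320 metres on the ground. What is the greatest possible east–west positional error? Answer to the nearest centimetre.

22 centimetres

Rounding to 5 decimal places leaves the longitude within ±5e-06° of the true value.
At latitude 66.414° a degree of longitude spans 111320 m × cos 66.414° = 111320 × 0.4001 ≈ 44541.9 m.
East–west error: 5e-06° × 44541.9 m/° ≈ 0.22271 m.
That is 0.22271 m = 22.271 cm.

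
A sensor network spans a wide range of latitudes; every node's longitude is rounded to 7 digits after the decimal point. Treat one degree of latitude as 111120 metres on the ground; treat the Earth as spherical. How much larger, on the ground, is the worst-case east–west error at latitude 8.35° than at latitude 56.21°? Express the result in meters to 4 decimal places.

Rounding to 7 decimal places leaves the longitude within ±5e-08° of the true value.
Error at 8.35° = 5e-08° × 111120 × cos 8.35° ≈ 0.005556 × 0.9894 = 0.0054971 m.
At 56.21°: 5e-08° × 111120 × cos 56.21° = 5e-08 × 111120 × 0.5562 ≈ 0.00309 m.
So the lower-latitude error exceeds the higher by 0.0054971 − 0.00309 = 0.0024071 m.

0.0024 meters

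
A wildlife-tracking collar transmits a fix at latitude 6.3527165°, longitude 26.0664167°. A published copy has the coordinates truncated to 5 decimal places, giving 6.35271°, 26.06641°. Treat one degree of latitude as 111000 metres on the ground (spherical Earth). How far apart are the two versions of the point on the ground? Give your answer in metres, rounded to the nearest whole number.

1 metres

Δlat = 6.3527165 − 6.35271 = +0.0000065°; Δlon = 26.0664167 − 26.06641 = +0.0000067°.
N–S: 0.0000065° × 111000 m/° = 0.7215 m.
E–W at 6.35271°: 0.0000067° × 111000 × cos 6.35271° = 0.0000067 × 111000 × 0.9939 ≈ 0.739133 m.
Combined displacement = (0.7215² + 0.739133²)^½ ≈ 1.0329 m.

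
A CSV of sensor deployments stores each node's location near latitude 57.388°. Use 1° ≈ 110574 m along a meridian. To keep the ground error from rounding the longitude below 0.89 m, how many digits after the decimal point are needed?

5 decimal places

At 57.388° one degree of longitude covers 110574 × cos 57.388° ≈ 110574 × 0.5389 ≈ 59593.5 m.
Rounding to N decimal places gives at most 0.5 × 10⁻ᴺ degrees of error, i.e. 0.5 × 10⁻ᴺ × 59593.5 m.
Setting 29796.8 × 10⁻ᴺ ≤ 0.89 gives 10ᴺ ≥ 3.348e+04, i.e. N ≥ 4.52.
So 5 decimal places suffice (0.298 m); 4 would allow up to 2.98 m.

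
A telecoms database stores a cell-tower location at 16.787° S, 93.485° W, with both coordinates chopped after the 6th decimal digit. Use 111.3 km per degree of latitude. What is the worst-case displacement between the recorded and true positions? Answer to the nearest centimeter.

15 centimeters

Truncating at 6 decimal places can drop up to a full unit in the last place, so each coordinate may be off by as much as 1e-06°.
Latitude error → 1e-06 × 111300 = 0.1113 m along the meridian.
East–west component at 16.787°: 1e-06° × 111300 × cos 16.787° ≈ 1e-06 × 106557 ≈ 0.106557 m.
Combining orthogonally: (0.1113² + 0.106557²)^½ ≈ 0.154085 m.
That is 0.154085 m = 15.408 cm.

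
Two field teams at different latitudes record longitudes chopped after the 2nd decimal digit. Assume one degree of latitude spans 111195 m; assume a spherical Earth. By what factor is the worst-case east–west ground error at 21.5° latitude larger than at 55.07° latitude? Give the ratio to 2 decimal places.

1.62

Truncating at 2 decimal places can drop up to a full unit in the last place, so the longitude may be off by as much as 0.01°.
At 21.5°: 0.01° × 111195 × cos 21.5° = 0.01 × 111195 × 0.9304 ≈ 1034.6 m.
Error at 55.07° = 0.01° × 111195 × cos 55.07° ≈ 1112 × 0.5726 = 636.68 m.
Ratio: 1034.6 / 636.68 = cos 21.5° / cos 55.07° ≈ 1.6250.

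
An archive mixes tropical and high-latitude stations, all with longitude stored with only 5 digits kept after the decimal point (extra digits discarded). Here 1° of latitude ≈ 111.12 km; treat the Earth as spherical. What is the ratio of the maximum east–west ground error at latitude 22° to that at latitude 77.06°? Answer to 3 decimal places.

4.140

Truncating at 5 decimal places can drop up to a full unit in the last place, so the longitude may be off by as much as 1e-05°.
At 22°: 1e-05° × 111120 × cos 22° = 1e-05 × 111120 × 0.9272 ≈ 1.0303 m.
Error at 77.06° = 1e-05° × 111120 × cos 77.06° ≈ 1.1112 × 0.2239 = 0.24883 m.
Ratio: 1.0303 / 0.24883 = cos 22° / cos 77.06° ≈ 4.1405.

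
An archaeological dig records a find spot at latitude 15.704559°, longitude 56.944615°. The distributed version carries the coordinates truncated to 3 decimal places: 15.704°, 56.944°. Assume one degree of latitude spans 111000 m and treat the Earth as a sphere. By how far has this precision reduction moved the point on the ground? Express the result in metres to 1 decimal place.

Δlat = 15.704559 − 15.704 = +0.000559°; Δlon = 56.944615 − 56.944 = +0.000615°.
North–south shift: 0.000559 × 111000 = 62.049 m.
E–W at 15.704°: 0.000615° × 111000 × cos 15.704° = 0.000615 × 111000 × 0.9627 ≈ 65.7169 m.
Distance: √(62.049² + 65.7169²) ≈ 90.3813 m.

90.4 metres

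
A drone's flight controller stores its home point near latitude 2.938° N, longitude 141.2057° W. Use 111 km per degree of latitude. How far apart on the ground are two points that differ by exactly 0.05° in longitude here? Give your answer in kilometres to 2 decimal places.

5.54 kilometres

One degree of longitude here spans 111000 × cos 2.938° = 111000 × 0.9987 ≈ 110854 m; 0.05° of that is 5542.7 m.
That is 5542.7 m = 5.5427 km.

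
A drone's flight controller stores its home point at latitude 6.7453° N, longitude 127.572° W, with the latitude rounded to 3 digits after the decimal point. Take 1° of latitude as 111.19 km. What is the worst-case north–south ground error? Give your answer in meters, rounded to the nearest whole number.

Rounding to 3 decimal places leaves the latitude within ±0.0005° of the true value.
So the N–S error is at most 0.0005 × 111190 = 55.595 m.

56 meters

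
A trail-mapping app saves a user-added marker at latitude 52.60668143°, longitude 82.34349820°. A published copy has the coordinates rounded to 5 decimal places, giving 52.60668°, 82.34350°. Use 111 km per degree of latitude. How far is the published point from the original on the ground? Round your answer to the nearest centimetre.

Δlat = 52.60668143 − 52.60668 = +0.00000143°; Δlon = 82.34349820 − 82.34350 = -0.00000180°.
N–S: 0.00000143° × 111000 m/° = 0.15873 m.
East–west at this latitude: -0.00000180° × 111000 × cos 52.6067° ≈ -0.00000180 × 67408.4 = -0.121335 m.
Distance: √(0.15873² + 0.121335²) ≈ 0.199793 m.
That is 0.199793 m = 19.979 cm.

20 centimetres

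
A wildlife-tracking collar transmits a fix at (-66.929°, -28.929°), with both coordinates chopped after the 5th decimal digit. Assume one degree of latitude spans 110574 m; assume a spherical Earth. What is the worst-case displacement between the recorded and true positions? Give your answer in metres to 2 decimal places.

1.19 metres

Truncating at 5 decimal places can drop up to a full unit in the last place, so each coordinate may be off by as much as 1e-05°.
Latitude error → 1e-05 × 110574 = 1.10574 m along the meridian.
E–W at 66.929°: 1e-05° × 110574 × cos 66.929° = 1e-05 × 110574 × 0.3919 ≈ 0.433308 m.
Worst case both components are at the extreme and orthogonal: √(1.10574² + 0.433308²) ≈ 1.18761 m.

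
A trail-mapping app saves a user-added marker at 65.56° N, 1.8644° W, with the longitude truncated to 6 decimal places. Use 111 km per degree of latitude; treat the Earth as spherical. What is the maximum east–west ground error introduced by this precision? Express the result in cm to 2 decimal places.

Truncating at 6 decimal places can drop up to a full unit in the last place, so the longitude may be off by as much as 1e-06°.
One degree of longitude at 65.56° is 111000 × cos 65.56° ≈ 111000 × 0.4137 = 45925.2 m.
So at most 1e-06° × 45925.2 ≈ 0.0459252 m east–west.
That is 0.0459252 m = 4.5925 cm.

4.59 cm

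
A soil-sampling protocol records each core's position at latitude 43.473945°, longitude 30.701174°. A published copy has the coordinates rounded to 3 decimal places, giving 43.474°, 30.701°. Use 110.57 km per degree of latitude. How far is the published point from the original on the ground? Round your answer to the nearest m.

15 m

The latitude changed by -0.000055° and the longitude by +0.000174°.
North–south shift: -0.000055 × 110570 = -6.08135 m.
East–west at this latitude: 0.000174° × 110570 × cos 43.474° ≈ 0.000174 × 80239.2 = 13.9616 m.
Combined displacement = (6.08135² + 13.9616²)^½ ≈ 15.2286 m.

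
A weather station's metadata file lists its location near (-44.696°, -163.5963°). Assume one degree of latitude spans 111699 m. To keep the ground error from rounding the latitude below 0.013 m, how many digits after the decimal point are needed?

7 decimal places

One degree of latitude covers 111699 m.
N decimal places → at most half a unit in the last place, 0.5 × 10⁻ᴺ° = 111699/2 × 10⁻ᴺ m.
Need 0.5 × 111699 × 10⁻ᴺ ≤ 0.013 → 10⁻ᴺ ≤ 2.328e-07, so N ≥ 6.63.
So 7 decimal places suffice (0.00558 m); 6 would allow up to 0.0558 m.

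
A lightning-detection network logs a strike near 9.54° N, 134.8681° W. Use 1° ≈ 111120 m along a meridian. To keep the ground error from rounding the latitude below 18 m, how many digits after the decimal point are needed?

4

One degree of latitude covers 111120 m.
N decimal places → at most half a unit in the last place, 0.5 × 10⁻ᴺ° = 111120/2 × 10⁻ᴺ m.
Need 0.5 × 111120 × 10⁻ᴺ ≤ 18 → 10⁻ᴺ ≤ 3.240e-04, so N ≥ 3.49.
N = 3 would give 55.6 m (too coarse); N = 4 gives 5.56 m ≤ 18 m.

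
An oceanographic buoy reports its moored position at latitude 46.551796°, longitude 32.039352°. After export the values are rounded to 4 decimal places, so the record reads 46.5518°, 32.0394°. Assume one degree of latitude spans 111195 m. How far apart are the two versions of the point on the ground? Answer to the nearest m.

Δlat = 46.551796 − 46.5518 = -0.000004°; Δlon = 32.039352 − 32.0394 = -0.000048°.
North–south shift: -0.000004 × 111195 = -0.44478 m.
E–W at 46.5518°: -0.000048° × 111195 × cos 46.5518° = -0.000048 × 111195 × 0.6877 ≈ -3.67049 m.
Distance: √(0.44478² + 3.67049²) ≈ 3.69734 m.

4 m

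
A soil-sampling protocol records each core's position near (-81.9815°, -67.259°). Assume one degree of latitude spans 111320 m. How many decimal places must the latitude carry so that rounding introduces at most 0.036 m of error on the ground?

One degree of latitude covers 111320 m.
Rounding to N decimal places gives at most 0.5 × 10⁻ᴺ degrees of error, i.e. 0.5 × 10⁻ᴺ × 111320 m.
Setting 55660 × 10⁻ᴺ ≤ 0.036 gives 10ᴺ ≥ 1.546e+06, i.e. N ≥ 6.19.
So 7 decimal places suffice (0.00557 m); 6 would allow up to 0.0557 m.

7 decimal places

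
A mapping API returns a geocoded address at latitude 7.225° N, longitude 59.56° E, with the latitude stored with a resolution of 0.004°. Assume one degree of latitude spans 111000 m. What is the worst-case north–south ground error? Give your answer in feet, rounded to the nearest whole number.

728 feet

With a 0.004° grid the true value lies within half a step, ±0.004°/2 = ±0.002°, of the stored one.
So the N–S error is at most 0.002 × 111000 = 222 m.
In feet: 222 m ÷ 0.3048 ≈ 728.35 ft.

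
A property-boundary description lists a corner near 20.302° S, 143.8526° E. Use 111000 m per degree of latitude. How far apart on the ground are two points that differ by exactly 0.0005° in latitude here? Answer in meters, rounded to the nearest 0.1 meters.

Along a meridian 0.0005° is 0.0005 × 111000 = 55.5 m.

55.5 meters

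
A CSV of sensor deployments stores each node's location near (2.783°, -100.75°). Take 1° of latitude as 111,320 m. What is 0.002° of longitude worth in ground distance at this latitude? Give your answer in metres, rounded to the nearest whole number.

One degree of longitude here spans 111320 × cos 2.783° = 111320 × 0.9988 ≈ 111189 m; 0.002° of that is 222.377 m.

222 metres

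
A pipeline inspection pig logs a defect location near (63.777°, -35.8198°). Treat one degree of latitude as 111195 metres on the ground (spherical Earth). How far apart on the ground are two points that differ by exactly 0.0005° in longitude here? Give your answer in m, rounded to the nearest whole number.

25 m

0.0005° of longitude at 63.777° is 0.0005 × 111195 × cos 63.777° ≈ 0.0005 × 49133.3 = 24.5666 m.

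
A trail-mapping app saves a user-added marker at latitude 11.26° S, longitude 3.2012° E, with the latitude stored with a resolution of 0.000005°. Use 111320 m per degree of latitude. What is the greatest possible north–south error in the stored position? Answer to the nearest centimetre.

With a 0.000005° grid the true value lies within half a step, ±0.000005°/2 = ±2.5e-06°, of the stored one.
Along the meridian that is 2.5e-06° × 111320 m/° = 0.2783 m.
That is 0.2783 m = 27.83 cm.

28 centimetres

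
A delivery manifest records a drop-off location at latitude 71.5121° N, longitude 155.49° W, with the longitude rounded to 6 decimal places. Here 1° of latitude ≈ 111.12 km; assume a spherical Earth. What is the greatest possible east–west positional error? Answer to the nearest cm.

2 cm

Rounding to 6 decimal places leaves the longitude within ±5e-07° of the true value.
At latitude 71.5121° a degree of longitude spans 111120 m × cos 71.5121° = 111120 × 0.3171 ≈ 35236.6 m.
So at most 5e-07° × 35236.6 ≈ 0.0176183 m east–west.
That is 0.0176183 m = 1.7618 cm.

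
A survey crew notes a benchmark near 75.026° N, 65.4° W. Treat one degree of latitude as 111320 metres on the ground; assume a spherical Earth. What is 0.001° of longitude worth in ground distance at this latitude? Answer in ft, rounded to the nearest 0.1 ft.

0.001° of longitude at 75.026° is 0.001 × 111320 × cos 75.026° ≈ 0.001 × 28762.9 = 28.7629 m.
Converting: 28.7629 m × 3.2808 ft/m ≈ 94.367 ft.

94.4 ft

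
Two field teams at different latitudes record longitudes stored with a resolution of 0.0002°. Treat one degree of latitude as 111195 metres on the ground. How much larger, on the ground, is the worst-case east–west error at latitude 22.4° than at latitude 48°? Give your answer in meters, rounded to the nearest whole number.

3 meters

With a 0.0002° grid the true value lies within half a step, ±0.0002°/2 = ±0.0001°, of the stored one.
At 22.4°: 0.0001° × 111195 × cos 22.4° = 0.0001 × 111195 × 0.9245 ≈ 10.28 m.
At 48°: 0.0001° × 111195 × cos 48° = 0.0001 × 111195 × 0.6691 ≈ 7.4404 m.
Difference: 10.28 − 7.4404 = 2.8401 m.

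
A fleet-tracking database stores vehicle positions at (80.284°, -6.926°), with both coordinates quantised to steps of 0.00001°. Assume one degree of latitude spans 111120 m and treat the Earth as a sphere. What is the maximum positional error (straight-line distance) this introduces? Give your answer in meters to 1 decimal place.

With a 0.00001° grid the true value lies within half a step, ±0.00001°/2 = ±5e-06°, of the stored one.
North–south component: 5e-06° × 111120 = 0.5556 m.
Longitude error → 5e-06 × 111120 × cos 80.284° = 5e-06 × 111120 × 0.1688 ≈ 0.0937656 m.
Worst case both components are at the extreme and orthogonal: √(0.5556² + 0.0937656²) ≈ 0.563457 m.

0.6 meters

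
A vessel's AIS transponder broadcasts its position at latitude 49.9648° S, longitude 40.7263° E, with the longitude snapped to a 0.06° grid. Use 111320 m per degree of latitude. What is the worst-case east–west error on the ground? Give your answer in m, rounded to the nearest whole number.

With a 0.06° grid the true value lies within half a step, ±0.06°/2 = ±0.03°, of the stored one.
Parallels shrink by cos φ, so at 49.9648° a degree of longitude is 111320 × 0.6433 ≈ 71607.5 m.
Maximum E–W displacement: 0.03 × 71607.5 = 2148.22 m.

2148 m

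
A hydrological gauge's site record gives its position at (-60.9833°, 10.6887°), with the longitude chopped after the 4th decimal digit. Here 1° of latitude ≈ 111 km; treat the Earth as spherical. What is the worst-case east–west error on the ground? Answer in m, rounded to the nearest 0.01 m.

5.38 m

Truncating at 4 decimal places can drop up to a full unit in the last place, so the longitude may be off by as much as 0.0001°.
At latitude 60.9833° a degree of longitude spans 111000 m × cos 60.9833° = 111000 × 0.4851 ≈ 53842.2 m.
East–west error: 0.0001° × 53842.2 m/° ≈ 5.38422 m.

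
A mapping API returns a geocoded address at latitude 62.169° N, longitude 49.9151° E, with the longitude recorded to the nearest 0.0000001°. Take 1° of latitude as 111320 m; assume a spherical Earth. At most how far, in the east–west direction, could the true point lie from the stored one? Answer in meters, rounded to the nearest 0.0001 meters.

0.0026 meters

Rounding to 7 decimal places leaves the longitude within ±5e-08° of the true value.
Parallels shrink by cos φ, so at 62.169° a degree of longitude is 111320 × 0.4669 ≈ 51971.4 m.
East–west error: 5e-08° × 51971.4 m/° ≈ 0.00259857 m.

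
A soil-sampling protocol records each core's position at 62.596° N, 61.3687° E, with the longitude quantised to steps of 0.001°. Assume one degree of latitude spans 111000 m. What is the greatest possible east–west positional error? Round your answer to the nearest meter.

With a 0.001° grid the true value lies within half a step, ±0.001°/2 = ±0.0005°, of the stored one.
At latitude 62.596° a degree of longitude spans 111000 m × cos 62.596° = 111000 × 0.4603 ≈ 51089.1 m.
East–west error: 0.0005° × 51089.1 m/° ≈ 25.5445 m.

26 meters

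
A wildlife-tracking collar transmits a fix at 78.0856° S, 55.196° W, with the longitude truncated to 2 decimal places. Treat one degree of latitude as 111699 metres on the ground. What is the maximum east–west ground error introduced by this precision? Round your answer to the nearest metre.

Truncating at 2 decimal places can drop up to a full unit in the last place, so the longitude may be off by as much as 0.01°.
At latitude 78.0856° a degree of longitude spans 111699 m × cos 78.0856° = 111699 × 0.2065 ≈ 23060.3 m.
So at most 0.01° × 23060.3 ≈ 230.603 m east–west.

231 metres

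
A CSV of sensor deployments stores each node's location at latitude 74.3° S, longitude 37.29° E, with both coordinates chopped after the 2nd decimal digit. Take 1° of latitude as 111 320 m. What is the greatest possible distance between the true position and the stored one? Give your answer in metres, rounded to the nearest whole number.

Truncating at 2 decimal places can drop up to a full unit in the last place, so each coordinate may be off by as much as 0.01°.
Latitude error → 0.01 × 111320 = 1113.2 m along the meridian.
East–west component at 74.3°: 0.01° × 111320 × cos 74.3° ≈ 0.01 × 30123.2 ≈ 301.232 m.
Combining orthogonally: (1113.2² + 301.232²)^½ ≈ 1153.24 m.

1153 metres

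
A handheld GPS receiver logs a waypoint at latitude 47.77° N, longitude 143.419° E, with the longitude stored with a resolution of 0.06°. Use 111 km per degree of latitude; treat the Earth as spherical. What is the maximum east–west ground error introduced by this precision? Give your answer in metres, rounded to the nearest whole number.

2238 metres

With a 0.06° grid the true value lies within half a step, ±0.06°/2 = ±0.03°, of the stored one.
One degree of longitude at 47.77° is 111000 × cos 47.77° ≈ 111000 × 0.6721 = 74604 m.
So at most 0.03° × 74604 ≈ 2238.12 m east–west.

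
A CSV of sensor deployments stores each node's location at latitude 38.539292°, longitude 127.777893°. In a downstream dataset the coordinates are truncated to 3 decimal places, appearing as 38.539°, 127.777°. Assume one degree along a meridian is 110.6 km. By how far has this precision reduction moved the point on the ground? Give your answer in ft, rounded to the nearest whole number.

The latitude changed by +0.000292° and the longitude by +0.000893°.
N–S: 0.000292° × 110600 m/° = 32.2952 m.
E–W at 38.539°: 0.000893° × 110600 × cos 38.539° = 0.000893 × 110600 × 0.7822 ≈ 77.2531 m.
Hypotenuse of the two orthogonal shifts: √(32.2952² + 77.2531²) = 83.7318 m.
Converting: 83.7318 m × 3.2808 ft/m ≈ 274.71 ft.

275 ft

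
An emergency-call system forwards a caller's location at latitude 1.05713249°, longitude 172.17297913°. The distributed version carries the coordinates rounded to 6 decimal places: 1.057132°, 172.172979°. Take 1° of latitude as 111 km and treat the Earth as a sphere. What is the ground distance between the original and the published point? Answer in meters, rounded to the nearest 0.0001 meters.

The latitude changed by +0.00000049° and the longitude by +0.00000013°.
North–south shift: 0.00000049 × 111000 = 0.05439 m.
East–west at this latitude: 0.00000013° × 111000 × cos 1.05713° ≈ 0.00000013 × 110981 = 0.0144275 m.
Hypotenuse of the two orthogonal shifts: √(0.05439² + 0.0144275²) = 0.056271 m.

0.0563 meters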